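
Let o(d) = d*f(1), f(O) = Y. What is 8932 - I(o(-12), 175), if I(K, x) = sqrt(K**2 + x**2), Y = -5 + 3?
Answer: 8932 - sqrt(31201) ≈ 8755.4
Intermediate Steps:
Y = -2
f(O) = -2
o(d) = -2*d (o(d) = d*(-2) = -2*d)
8932 - I(o(-12), 175) = 8932 - sqrt((-2*(-12))**2 + 175**2) = 8932 - sqrt(24**2 + 30625) = 8932 - sqrt(576 + 30625) = 8932 - sqrt(31201)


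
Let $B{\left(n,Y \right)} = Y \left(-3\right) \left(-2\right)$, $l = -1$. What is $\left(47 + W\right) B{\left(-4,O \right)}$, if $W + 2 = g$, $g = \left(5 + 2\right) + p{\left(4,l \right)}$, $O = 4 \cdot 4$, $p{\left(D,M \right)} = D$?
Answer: $5376$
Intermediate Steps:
$O = 16$
$g = 11$ ($g = \left(5 + 2\right) + 4 = 7 + 4 = 11$)
$B{\left(n,Y \right)} = 6 Y$ ($B{\left(n,Y \right)} = - 3 Y \left(-2\right) = 6 Y$)
$W = 9$ ($W = -2 + 11 = 9$)
$\left(47 + W\right) B{\left(-4,O \right)} = \left(47 + 9\right) 6 \cdot 16 = 56 \cdot 96 = 5376$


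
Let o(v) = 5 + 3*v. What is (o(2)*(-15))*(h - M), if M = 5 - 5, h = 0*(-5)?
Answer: 0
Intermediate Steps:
h = 0
M = 0
(o(2)*(-15))*(h - M) = ((5 + 3*2)*(-15))*(0 - 1*0) = ((5 + 6)*(-15))*(0 + 0) = (11*(-15))*0 = -165*0 = 0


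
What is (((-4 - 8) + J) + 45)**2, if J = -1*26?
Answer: 49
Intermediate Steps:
J = -26
(((-4 - 8) + J) + 45)**2 = (((-4 - 8) - 26) + 45)**2 = ((-12 - 26) + 45)**2 = (-38 + 45)**2 = 7**2 = 49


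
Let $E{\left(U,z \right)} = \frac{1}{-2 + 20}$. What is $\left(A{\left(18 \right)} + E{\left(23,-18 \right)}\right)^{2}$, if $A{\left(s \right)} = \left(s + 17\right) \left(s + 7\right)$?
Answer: $\frac{248094001}{324} \approx 7.6572 \cdot 10^{5}$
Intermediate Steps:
$A{\left(s \right)} = \left(7 + s\right) \left(17 + s\right)$ ($A{\left(s \right)} = \left(17 + s\right) \left(7 + s\right) = \left(7 + s\right) \left(17 + s\right)$)
$E{\left(U,z \right)} = \frac{1}{18}$
$\left(A{\left(18 \right)} + E{\left(23,-18 \right)}\right)^{2} = \left(\left(119 + 18^{2} + 24 \cdot 18\right) + \frac{1}{18}\right)^{2} = \left(\left(119 + 324 + 432\right) + \frac{1}{18}\right)^{2} = \left(875 + \frac{1}{18}\right)^{2} = \left(\frac{15751}{18}\right)^{2} = \frac{248094001}{324}$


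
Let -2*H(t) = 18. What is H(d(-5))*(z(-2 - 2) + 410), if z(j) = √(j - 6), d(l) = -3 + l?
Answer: -3690 - 9*I*√10 ≈ -3690.0 - 28.461*I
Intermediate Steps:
H(t) = -9 (H(t) = -½*18 = -9)
z(j) = √(-6 + j)
H(d(-5))*(z(-2 - 2) + 410) = -9*(√(-6 + (-2 - 2)) + 410) = -9*(√(-6 - 4) + 410) = -9*(√(-10) + 410) = -9*(I*√10 + 410) = -9*(410 + I*√10) = -3690 - 9*I*√10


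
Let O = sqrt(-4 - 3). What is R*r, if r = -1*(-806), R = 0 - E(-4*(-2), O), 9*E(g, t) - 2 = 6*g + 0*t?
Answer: -40300/9 ≈ -4477.8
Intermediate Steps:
O = I*sqrt(7) (O = sqrt(-7) = I*sqrt(7) ≈ 2.6458*I)
E(g, t) = 2/9 + 2*g/3 (E(g, t) = 2/9 + (6*g + 0*t)/9 = 2/9 + (6*g + 0)/9 = 2/9 + (6*g)/9 = 2/9 + 2*g/3)
R = -50/9 (R = 0 - (2/9 + 2*(-4*(-2))/3) = 0 - (2/9 + (2/3)*8) = 0 - (2/9 + 16/3) = 0 - 1*50/9 = 0 - 50/9 = -50/9 ≈ -5.5556)
r = 806
R*r = -50/9*806 = -40300/9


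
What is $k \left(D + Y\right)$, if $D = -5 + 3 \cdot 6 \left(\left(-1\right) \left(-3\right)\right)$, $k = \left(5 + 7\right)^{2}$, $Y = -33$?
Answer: $2304$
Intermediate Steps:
$k = 144$ ($k = 12^{2} = 144$)
$D = 49$ ($D = -5 + 18 \cdot 3 = -5 + 54 = 49$)
$k \left(D + Y\right) = 144 \left(49 - 33\right) = 144 \cdot 16 = 2304$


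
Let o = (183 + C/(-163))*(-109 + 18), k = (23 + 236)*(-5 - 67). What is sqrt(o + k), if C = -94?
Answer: I*sqrt(939306571)/163 ≈ 188.03*I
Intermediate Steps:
k = -18648 (k = 259*(-72) = -18648)
o = -2722993/163 (o = (183 - 94/(-163))*(-109 + 18) = (183 - 94*(-1/163))*(-91) = (183 + 94/163)*(-91) = (29923/163)*(-91) = -2722993/163 ≈ -16705.)
sqrt(o + k) = sqrt(-2722993/163 - 18648) = sqrt(-5762617/163) = I*sqrt(939306571)/163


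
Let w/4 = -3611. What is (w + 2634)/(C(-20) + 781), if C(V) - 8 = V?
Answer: -11810/769 ≈ -15.358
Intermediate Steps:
w = -14444 (w = 4*(-3611) = -14444)
C(V) = 8 + V
(w + 2634)/(C(-20) + 781) = (-14444 + 2634)/((8 - 20) + 781) = -11810/(-12 + 781) = -11810/769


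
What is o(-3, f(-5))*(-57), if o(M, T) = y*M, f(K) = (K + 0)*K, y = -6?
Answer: -1026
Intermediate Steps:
f(K) = K² (f(K) = K*K = K²)
o(M, T) = -6*M
o(-3, f(-5))*(-57) = -6*(-3)*(-57) = 18*(-57) = -1026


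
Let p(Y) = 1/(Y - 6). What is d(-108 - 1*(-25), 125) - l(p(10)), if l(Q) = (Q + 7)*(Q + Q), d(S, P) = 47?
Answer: 347/8 ≈ 43.375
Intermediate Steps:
p(Y) = 1/(-6 + Y)
l(Q) = 2*Q*(7 + Q) (l(Q) = (7 + Q)*(2*Q) = 2*Q*(7 + Q))
d(-108 - 1*(-25), 125) - l(p(10)) = 47 - 2*(7 + 1/(-6 + 10))/(-6 + 10) = 47 - 2*(7 + 1/4)/4 = 47 - 2*(7 + ¼)/4 = 47 - 2*29/(4*4) = 47 - 1*29/8 = 47 - 29/8 = 347/8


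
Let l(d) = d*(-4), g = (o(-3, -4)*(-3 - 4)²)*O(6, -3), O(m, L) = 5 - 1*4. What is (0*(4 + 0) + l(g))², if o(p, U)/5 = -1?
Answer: 960400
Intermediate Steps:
O(m, L) = 1 (O(m, L) = 5 - 4 = 1)
o(p, U) = -5 (o(p, U) = 5*(-1) = -5)
g = -245 (g = -5*(-3 - 4)²*1 = -5*(-7)²*1 = -5*49*1 = -245*1 = -245)
l(d) = -4*d
(0*(4 + 0) + l(g))² = (0*(4 + 0) - 4*(-245))² = (0*4 + 980)² = (0 + 980)² = 980² = 960400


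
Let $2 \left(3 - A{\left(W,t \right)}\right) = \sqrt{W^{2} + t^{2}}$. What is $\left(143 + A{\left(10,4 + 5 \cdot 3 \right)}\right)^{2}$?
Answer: $\frac{\left(292 - \sqrt{461}\right)^{2}}{4} \approx 18297.0$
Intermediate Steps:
$A{\left(W,t \right)} = 3 - \frac{\sqrt{W^{2} + t^{2}}}{2}$
$\left(143 + A{\left(10,4 + 5 \cdot 3 \right)}\right)^{2} = \left(143 + \left(3 - \frac{\sqrt{10^{2} + \left(4 + 5 \cdot 3\right)^{2}}}{2}\right)\right)^{2} = \left(143 + \left(3 - \frac{\sqrt{100 + \left(4 + 15\right)^{2}}}{2}\right)\right)^{2} = \left(143 + \left(3 - \frac{\sqrt{100 + 19^{2}}}{2}\right)\right)^{2} = \left(143 + \left(3 - \frac{\sqrt{100 + 361}}{2}\right)\right)^{2} = \left(143 + \left(3 - \frac{\sqrt{461}}{2}\right)\right)^{2} = \left(146 - \frac{\sqrt{461}}{2}\right)^{2}$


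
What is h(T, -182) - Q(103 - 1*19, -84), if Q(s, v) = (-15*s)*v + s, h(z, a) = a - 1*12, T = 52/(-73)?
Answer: -106118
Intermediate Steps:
T = -52/73 (T = 52*(-1/73) = -52/73 ≈ -0.71233)
h(z, a) = -12 + a (h(z, a) = a - 12 = -12 + a)
Q(s, v) = s - 15*s*v (Q(s, v) = -15*s*v + s = s - 15*s*v)
h(T, -182) - Q(103 - 1*19, -84) = (-12 - 182) - (103 - 1*19)*(1 - 15*(-84)) = -194 - (103 - 19)*(1 + 1260) = -194 - 84*1261 = -194 - 1*105924 = -194 - 105924 = -106118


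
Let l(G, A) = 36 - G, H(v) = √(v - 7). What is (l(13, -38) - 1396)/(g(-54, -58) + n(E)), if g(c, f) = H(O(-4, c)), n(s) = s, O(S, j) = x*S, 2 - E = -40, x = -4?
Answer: -1373/45 ≈ -30.511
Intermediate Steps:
E = 42 (E = 2 - 1*(-40) = 2 + 40 = 42)
O(S, j) = -4*S
H(v) = √(-7 + v)
g(c, f) = 3 (g(c, f) = √(-7 - 4*(-4)) = √(-7 + 16) = √9 = 3)
(l(13, -38) - 1396)/(g(-54, -58) + n(E)) = ((36 - 1*13) - 1396)/(3 + 42) = ((36 - 13) - 1396)/45 = (23 - 1396)*(1/45) = -1373*1/45 = -1373/45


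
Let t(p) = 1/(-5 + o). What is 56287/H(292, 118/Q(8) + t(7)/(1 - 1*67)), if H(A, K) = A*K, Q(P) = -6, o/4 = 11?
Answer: -72441369/7390958 ≈ -9.8013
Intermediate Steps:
o = 44 (o = 4*11 = 44)
t(p) = 1/39 (t(p) = 1/(-5 + 44) = 1/39)
56287/H(292, 118/Q(8) + t(7)/(1 - 1*67)) = 56287/((292*(118/(-6) + 1/(39*(1 - 1*67))))) = 56287/((292*(118*(-⅙) + 1/(39*(1 - 67))))) = 56287/((292*(-59/3 + (1/39)/(-66)))) = 56287/((292*(-59/3 + (1/39)*(-1/66)))) = 56287/((292*(-59/3 - 1/2574))) = 56287/((292*(-50623/2574))) = 56287/(-7390958/1287) = 56287*(-1287/7390958) = -72441369/7390958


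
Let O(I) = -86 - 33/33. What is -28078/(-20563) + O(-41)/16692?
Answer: 155629665/114412532 ≈ 1.3603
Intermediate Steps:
O(I) = -87 (O(I) = -86 - 33/33 = -86 - 1*1 = -86 - 1 = -87)
-28078/(-20563) + O(-41)/16692 = -28078/(-20563) - 87/16692 = -28078*(-1/20563) - 87*1/16692 = 28078/20563 - 29/5564 = 155629665/114412532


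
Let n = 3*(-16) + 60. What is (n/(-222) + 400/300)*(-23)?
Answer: -3266/111 ≈ -29.423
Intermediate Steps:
n = 12 (n = -48 + 60 = 12)
(n/(-222) + 400/300)*(-23) = (12/(-222) + 400/300)*(-23) = (12*(-1/222) + 400*(1/300))*(-23) = (-2/37 + 4/3)*(-23) = (142/111)*(-23) = -3266/111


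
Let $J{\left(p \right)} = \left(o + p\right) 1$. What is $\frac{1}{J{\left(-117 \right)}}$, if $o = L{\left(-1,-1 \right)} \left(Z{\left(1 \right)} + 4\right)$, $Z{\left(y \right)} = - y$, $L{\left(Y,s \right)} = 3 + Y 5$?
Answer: $- \frac{1}{123} \approx -0.0081301$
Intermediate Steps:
$L{\left(Y,s \right)} = 3 + 5 Y$
$o = -6$ ($o = \left(3 + 5 \left(-1\right)\right) \left(\left(-1\right) 1 + 4\right) = \left(3 - 5\right) \left(-1 + 4\right) = \left(-2\right) 3 = -6$)
$J{\left(p \right)} = -6 + p$ ($J{\left(p \right)} = \left(-6 + p\right) 1 = -6 + p$)
$\frac{1}{J{\left(-117 \right)}} = \frac{1}{-6 - 117} = \frac{1}{-123} = - \frac{1}{123}$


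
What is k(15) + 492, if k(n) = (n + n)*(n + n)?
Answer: 1392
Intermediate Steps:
k(n) = 4*n² (k(n) = (2*n)*(2*n) = 4*n²)
k(15) + 492 = 4*15² + 492 = 4*225 + 492 = 900 + 492 = 1392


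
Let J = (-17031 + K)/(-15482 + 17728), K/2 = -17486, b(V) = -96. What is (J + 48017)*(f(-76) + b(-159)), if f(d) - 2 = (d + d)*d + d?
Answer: 613456672689/1123 ≈ 5.4627e+8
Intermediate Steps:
K = -34972 (K = 2*(-17486) = -34972)
f(d) = 2 + d + 2*d**2 (f(d) = 2 + ((d + d)*d + d) = 2 + ((2*d)*d + d) = 2 + (2*d**2 + d) = 2 + (d + 2*d**2) = 2 + d + 2*d**2)
J = -52003/2246 (J = (-17031 - 34972)/(-15482 + 17728) = -52003/2246 ≈ -23.154)
(J + 48017)*(f(-76) + b(-159)) = (-52003/2246 + 48017)*((2 - 76 + 2*(-76)**2) - 96) = 107794179*((2 - 76 + 2*5776) - 96)/2246 = 107794179*((2 - 76 + 11552) - 96)/2246 = 107794179*(11478 - 96)/2246 = (107794179/2246)*11382 = 613456672689/1123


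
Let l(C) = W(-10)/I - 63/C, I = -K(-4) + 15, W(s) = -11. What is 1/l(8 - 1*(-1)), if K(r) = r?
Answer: -19/144 ≈ -0.13194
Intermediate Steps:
I = 19 (I = -1*(-4) + 15 = 4 + 15 = 19)
l(C) = -11/19 - 63/C
1/l(8 - 1*(-1)) = 1/(-11/19 - 63/(8 - 1*(-1))) = 1/(-11/19 - 63/(8 + 1)) = 1/(-11/19 - 63/9) = 1/(-11/19 - 63*⅑) = 1/(-11/19 - 7) = 1/(-144/19) = -19/144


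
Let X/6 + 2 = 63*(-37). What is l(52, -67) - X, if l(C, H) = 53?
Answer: 14051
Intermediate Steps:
X = -13998 (X = -12 + 6*(63*(-37)) = -12 + 6*(-2331) = -12 - 13986 = -13998)
l(52, -67) - X = 53 - 1*(-13998) = 53 + 13998 = 14051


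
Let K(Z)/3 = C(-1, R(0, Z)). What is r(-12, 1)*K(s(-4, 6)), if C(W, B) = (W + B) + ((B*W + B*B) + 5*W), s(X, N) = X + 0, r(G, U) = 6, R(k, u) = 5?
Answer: 342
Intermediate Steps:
s(X, N) = X
C(W, B) = B + B**2 + 6*W + B*W (C(W, B) = (B + W) + ((B*W + B**2) + 5*W) = (B + W) + ((B**2 + B*W) + 5*W) = (B + W) + (B**2 + 5*W + B*W) = B + B**2 + 6*W + B*W)
K(Z) = 57 (K(Z) = 3*(5 + 5**2 + 6*(-1) + 5*(-1)) = 3*(5 + 25 - 6 - 5) = 3*19 = 57)
r(-12, 1)*K(s(-4, 6)) = 6*57 = 342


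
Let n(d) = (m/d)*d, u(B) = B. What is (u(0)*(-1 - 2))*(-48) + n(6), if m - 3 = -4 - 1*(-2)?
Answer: 1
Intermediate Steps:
m = 1 (m = 3 + (-4 - 1*(-2)) = 3 + (-4 + 2) = 3 - 2 = 1)
n(d) = 1 (n(d) = (1/d)*d = d/d = 1)
(u(0)*(-1 - 2))*(-48) + n(6) = (0*(-1 - 2))*(-48) + 1 = (0*(-3))*(-48) + 1 = 0*(-48) + 1 = 0 + 1 = 1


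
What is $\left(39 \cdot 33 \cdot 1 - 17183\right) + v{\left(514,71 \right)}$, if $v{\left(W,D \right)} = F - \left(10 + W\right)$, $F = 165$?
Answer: $-16255$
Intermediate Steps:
$v{\left(W,D \right)} = 155 - W$ ($v{\left(W,D \right)} = 165 - \left(10 + W\right) = 155 - W$)
$\left(39 \cdot 33 \cdot 1 - 17183\right) + v{\left(514,71 \right)} = \left(39 \cdot 33 \cdot 1 - 17183\right) + \left(155 - 514\right) = \left(1287 \cdot 1 - 17183\right) + \left(155 - 514\right) = \left(1287 - 17183\right) - 359 = -15896 - 359 = -16255$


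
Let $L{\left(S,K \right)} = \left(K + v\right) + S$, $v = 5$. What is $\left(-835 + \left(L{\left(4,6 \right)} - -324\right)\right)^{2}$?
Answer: $246016$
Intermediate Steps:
$L{\left(S,K \right)} = 5 + K + S$ ($L{\left(S,K \right)} = \left(K + 5\right) + S = \left(5 + K\right) + S = 5 + K + S$)
$\left(-835 + \left(L{\left(4,6 \right)} - -324\right)\right)^{2} = \left(-835 + \left(\left(5 + 6 + 4\right) - -324\right)\right)^{2} = \left(-835 + \left(15 + 324\right)\right)^{2} = \left(-835 + 339\right)^{2} = \left(-496\right)^{2} = 246016$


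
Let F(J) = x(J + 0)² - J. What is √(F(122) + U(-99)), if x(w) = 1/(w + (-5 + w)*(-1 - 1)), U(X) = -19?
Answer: I*√1768703/112 ≈ 11.874*I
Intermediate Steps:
x(w) = 1/(10 - w) (x(w) = 1/(w + (-5 + w)*(-2)) = 1/(w + (10 - 2*w)) = 1/(10 - w))
F(J) = (-10 + J)⁻² - J (F(J) = (-1/(-10 + (J + 0)))² - J = (-1/(-10 + J))² - J = (-10 + J)⁻² - J)
√(F(122) + U(-99)) = √(((-10 + 122)⁻² - 1*122) - 19) = √((112⁻² - 122) - 19) = √((1/12544 - 122) - 19) = √(-1530367/12544 - 19) = √(-1768703/12544) = I*√1768703/112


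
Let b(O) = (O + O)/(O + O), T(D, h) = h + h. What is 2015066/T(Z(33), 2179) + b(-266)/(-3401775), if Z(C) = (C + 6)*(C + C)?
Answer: 3427400568896/7412467725 ≈ 462.38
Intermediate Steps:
Z(C) = 2*C*(6 + C) (Z(C) = (6 + C)*(2*C) = 2*C*(6 + C))
T(D, h) = 2*h
b(O) = 1 (b(O) = (2*O)/((2*O)) = (2*O)*(1/(2*O)) = 1)
2015066/T(Z(33), 2179) + b(-266)/(-3401775) = 2015066/((2*2179)) + 1/(-3401775) = 2015066/4358 + 1*(-1/3401775) = 2015066*(1/4358) - 1/3401775 = 1007533/2179 - 1/3401775 = 3427400568896/7412467725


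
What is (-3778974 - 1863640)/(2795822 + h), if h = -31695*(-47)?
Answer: -5642614/4285487 ≈ -1.3167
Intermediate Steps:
h = 1489665
(-3778974 - 1863640)/(2795822 + h) = (-3778974 - 1863640)/(2795822 + 1489665) = -5642614/4285487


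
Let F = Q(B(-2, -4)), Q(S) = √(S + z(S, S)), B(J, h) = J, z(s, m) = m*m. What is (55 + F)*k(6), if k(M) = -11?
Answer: -605 - 11*√2 ≈ -620.56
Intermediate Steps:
z(s, m) = m²
Q(S) = √(S + S²)
F = √2 (F = √(-2*(1 - 2)) = √(-2*(-1)) = √2 ≈ 1.4142)
(55 + F)*k(6) = (55 + √2)*(-11) = -605 - 11*√2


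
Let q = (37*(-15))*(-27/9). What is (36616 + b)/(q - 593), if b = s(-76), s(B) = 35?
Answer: 36651/1072 ≈ 34.189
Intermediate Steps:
b = 35
q = 1665 (q = -(-14985)/9 = -555*(-3) = 1665)
(36616 + b)/(q - 593) = (36616 + 35)/(1665 - 593) = 36651/1072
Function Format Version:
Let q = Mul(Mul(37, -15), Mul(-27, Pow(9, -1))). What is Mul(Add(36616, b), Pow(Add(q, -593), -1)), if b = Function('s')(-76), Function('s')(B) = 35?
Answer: Rational(36651, 1072) ≈ 34.189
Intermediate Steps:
b = 35
q = 1665 (q = Mul(-555, Mul(-27, Rational(1, 9))) = Mul(-555, -3) = 1665)
Mul(Add(36616, b), Pow(Add(q, -593), -1)) = Mul(Add(36616, 35), Pow(Add(1665, -593), -1)) = Mul(36651, Pow(1072, -1)) = Mul(36651, Rational(1, 1072)) = Rational(36651, 1072)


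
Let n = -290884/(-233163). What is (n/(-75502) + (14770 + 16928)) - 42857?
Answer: -98223040378109/8802136413 ≈ -11159.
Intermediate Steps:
n = 290884/233163 (n = -290884*(-1/233163) = 290884/233163 ≈ 1.2476)
(n/(-75502) + (14770 + 16928)) - 42857 = ((290884/233163)/(-75502) + (14770 + 16928)) - 42857 = ((290884/233163)*(-1/75502) + 31698) - 42857 = (-145442/8802136413 + 31698) - 42857 = 279010119873832/8802136413 - 42857 = -98223040378109/8802136413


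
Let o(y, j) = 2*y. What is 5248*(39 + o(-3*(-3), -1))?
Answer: 299136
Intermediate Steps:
5248*(39 + o(-3*(-3), -1)) = 5248*(39 + 2*(-3*(-3))) = 5248*(39 + 2*9) = 5248*(39 + 18) = 5248*57 = 299136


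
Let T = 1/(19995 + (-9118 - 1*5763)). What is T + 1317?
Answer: 6735139/5114 ≈ 1317.0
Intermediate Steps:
T = 1/5114 (T = 1/(19995 + (-9118 - 5763)) = 1/(19995 - 14881) = 1/5114 ≈ 0.00019554)
T + 1317 = 1/5114 + 1317 = 6735139/5114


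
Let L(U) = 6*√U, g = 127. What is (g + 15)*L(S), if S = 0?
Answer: 0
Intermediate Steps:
(g + 15)*L(S) = (127 + 15)*(6*√0) = 142*(6*0) = 142*0 = 0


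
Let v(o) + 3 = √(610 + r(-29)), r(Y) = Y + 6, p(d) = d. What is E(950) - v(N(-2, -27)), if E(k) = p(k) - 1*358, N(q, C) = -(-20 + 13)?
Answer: 595 - √587 ≈ 570.77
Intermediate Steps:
N(q, C) = 7 (N(q, C) = -1*(-7) = 7)
r(Y) = 6 + Y
E(k) = -358 + k (E(k) = k - 1*358 = k - 358 = -358 + k)
v(o) = -3 + √587 (v(o) = -3 + √(610 + (6 - 29)) = -3 + √(610 - 23) = -3 + √587)
E(950) - v(N(-2, -27)) = (-358 + 950) - (-3 + √587) = 592 + (3 - √587) = 595 - √587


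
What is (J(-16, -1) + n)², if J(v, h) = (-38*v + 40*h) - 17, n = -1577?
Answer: 1052676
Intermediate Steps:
J(v, h) = -17 - 38*v + 40*h
(J(-16, -1) + n)² = ((-17 - 38*(-16) + 40*(-1)) - 1577)² = ((-17 + 608 - 40) - 1577)² = (551 - 1577)² = (-1026)² = 1052676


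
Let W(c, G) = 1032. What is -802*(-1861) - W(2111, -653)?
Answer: 1491490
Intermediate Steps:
-802*(-1861) - W(2111, -653) = -802*(-1861) - 1*1032 = 1492522 - 1032 = 1491490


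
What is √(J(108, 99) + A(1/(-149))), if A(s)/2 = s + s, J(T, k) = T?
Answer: 2*√599278/149 ≈ 10.391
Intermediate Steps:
A(s) = 4*s (A(s) = 2*(s + s) = 2*(2*s) = 4*s)
√(J(108, 99) + A(1/(-149))) = √(108 + 4/(-149)) = √(108 + 4*(-1/149)) = √(108 - 4/149) = √(16088/149) = 2*√599278/149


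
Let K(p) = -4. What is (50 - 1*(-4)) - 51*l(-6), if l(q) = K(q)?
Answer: 258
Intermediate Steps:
l(q) = -4
(50 - 1*(-4)) - 51*l(-6) = (50 - 1*(-4)) - 51*(-4) = (50 + 4) + 204 = 54 + 204 = 258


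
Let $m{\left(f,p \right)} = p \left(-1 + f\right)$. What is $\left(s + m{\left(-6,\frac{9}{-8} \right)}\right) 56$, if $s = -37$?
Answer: $-1631$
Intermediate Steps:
$\left(s + m{\left(-6,\frac{9}{-8} \right)}\right) 56 = \left(-37 + \frac{9}{-8} \left(-1 - 6\right)\right) 56 = \left(-37 + 9 \left(- \frac{1}{8}\right) \left(-7\right)\right) 56 = \left(-37 - - \frac{63}{8}\right) 56 = \left(-37 + \frac{63}{8}\right) 56 = \left(- \frac{233}{8}\right) 56 = -1631$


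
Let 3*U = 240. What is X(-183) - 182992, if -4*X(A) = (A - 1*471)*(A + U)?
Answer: -399665/2 ≈ -1.9983e+5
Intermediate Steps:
U = 80 (U = (⅓)*240 = 80)
X(A) = -(-471 + A)*(80 + A)/4 (X(A) = -(A - 1*471)*(A + 80)/4 = -(A - 471)*(80 + A)/4 = -(-471 + A)*(80 + A)/4)
X(-183) - 182992 = (9420 - ¼*(-183)² + (391/4)*(-183)) - 182992 = (9420 - ¼*33489 - 71553/4) - 182992 = (9420 - 33489/4 - 71553/4) - 182992 = -33681/2 - 182992 = -399665/2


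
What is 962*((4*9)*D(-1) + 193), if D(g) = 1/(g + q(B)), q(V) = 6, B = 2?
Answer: 962962/5 ≈ 1.9259e+5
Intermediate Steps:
D(g) = 1/(6 + g) (D(g) = 1/(g + 6) = 1/(6 + g))
962*((4*9)*D(-1) + 193) = 962*((4*9)/(6 - 1) + 193) = 962*(36/5 + 193) = 962*(1001/5) = 962962/5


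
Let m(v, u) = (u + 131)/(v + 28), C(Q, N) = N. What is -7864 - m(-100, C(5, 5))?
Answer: -70759/9 ≈ -7862.1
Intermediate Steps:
m(v, u) = (131 + u)/(28 + v)
-7864 - m(-100, C(5, 5)) = -7864 - (131 + 5)/(28 - 100) = -7864 - 136/(-72) = -7864 - (-1)*136/72 = -7864 - 1*(-17/9) = -7864 + 17/9 = -70759/9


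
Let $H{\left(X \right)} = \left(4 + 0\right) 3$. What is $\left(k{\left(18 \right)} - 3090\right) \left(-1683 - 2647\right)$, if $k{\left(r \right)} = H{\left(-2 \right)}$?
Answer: $13327740$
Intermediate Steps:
$H{\left(X \right)} = 12$ ($H{\left(X \right)} = 4 \cdot 3 = 12$)
$k{\left(r \right)} = 12$
$\left(k{\left(18 \right)} - 3090\right) \left(-1683 - 2647\right) = \left(12 - 3090\right) \left(-1683 - 2647\right) = \left(-3078\right) \left(-4330\right) = 13327740$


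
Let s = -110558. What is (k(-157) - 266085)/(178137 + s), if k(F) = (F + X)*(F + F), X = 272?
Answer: -302195/67579 ≈ -4.4717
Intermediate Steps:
k(F) = 2*F*(272 + F) (k(F) = (F + 272)*(F + F) = (272 + F)*(2*F) = 2*F*(272 + F))
(k(-157) - 266085)/(178137 + s) = (2*(-157)*(272 - 157) - 266085)/(178137 - 110558) = (2*(-157)*115 - 266085)/67579 = (-36110 - 266085)*(1/67579) = -302195*1/67579 = -302195/67579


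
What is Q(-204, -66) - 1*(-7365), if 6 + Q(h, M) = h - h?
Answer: 7359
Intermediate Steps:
Q(h, M) = -6 (Q(h, M) = -6 + (h - h) = -6 + 0 = -6)
Q(-204, -66) - 1*(-7365) = -6 - 1*(-7365) = -6 + 7365 = 7359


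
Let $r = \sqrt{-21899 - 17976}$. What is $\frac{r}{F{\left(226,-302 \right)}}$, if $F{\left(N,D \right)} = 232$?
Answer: $\frac{5 i \sqrt{1595}}{232} \approx 0.86072 i$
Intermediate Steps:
$r = 5 i \sqrt{1595}$ ($r = \sqrt{-39875} = 5 i \sqrt{1595} \approx 199.69 i$)
$\frac{r}{F{\left(226,-302 \right)}} = \frac{5 i \sqrt{1595}}{232}$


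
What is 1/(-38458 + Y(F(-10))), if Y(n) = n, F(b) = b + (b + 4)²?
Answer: -1/38432 ≈ -2.6020e-5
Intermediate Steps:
F(b) = b + (4 + b)²
1/(-38458 + Y(F(-10))) = 1/(-38458 + (-10 + (4 - 10)²)) = 1/(-38458 + (-10 + (-6)²)) = 1/(-38458 + (-10 + 36)) = 1/(-38458 + 26) = 1/(-38432) = -1/38432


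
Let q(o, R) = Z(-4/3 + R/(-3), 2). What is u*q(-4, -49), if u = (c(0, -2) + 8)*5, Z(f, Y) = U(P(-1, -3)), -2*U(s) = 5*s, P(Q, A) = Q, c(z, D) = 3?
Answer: 275/2 ≈ 137.50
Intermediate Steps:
U(s) = -5*s/2
Z(f, Y) = 5/2 (Z(f, Y) = -5/2*(-1) = 5/2)
q(o, R) = 5/2
u = 55 (u = (3 + 8)*5 = 11*5 = 55)
u*q(-4, -49) = 55*(5/2) = 275/2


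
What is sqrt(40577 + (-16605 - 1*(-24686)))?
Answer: sqrt(48658) ≈ 220.59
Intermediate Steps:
sqrt(40577 + (-16605 - 1*(-24686))) = sqrt(40577 + (-16605 + 24686)) = sqrt(40577 + 8081) = sqrt(48658)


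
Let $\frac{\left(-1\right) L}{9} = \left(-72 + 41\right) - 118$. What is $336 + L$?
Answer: $1677$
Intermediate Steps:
$L = 1341$ ($L = - 9 \left(\left(-72 + 41\right) - 118\right) = - 9 \left(-31 - 118\right) = \left(-9\right) \left(-149\right) = 1341$)
$336 + L = 336 + 1341 = 1677$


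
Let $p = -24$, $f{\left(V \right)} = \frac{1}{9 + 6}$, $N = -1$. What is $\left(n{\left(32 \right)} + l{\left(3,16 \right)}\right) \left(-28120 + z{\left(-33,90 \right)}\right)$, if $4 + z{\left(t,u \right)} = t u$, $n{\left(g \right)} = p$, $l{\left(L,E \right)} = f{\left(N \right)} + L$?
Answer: $\frac{9763516}{15} \approx 6.509 \cdot 10^{5}$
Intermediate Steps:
$f{\left(V \right)} = \frac{1}{15}$
$l{\left(L,E \right)} = \frac{1}{15} + L$
$n{\left(g \right)} = -24$
$z{\left(t,u \right)} = -4 + t u$
$\left(n{\left(32 \right)} + l{\left(3,16 \right)}\right) \left(-28120 + z{\left(-33,90 \right)}\right) = \left(-24 + \left(\frac{1}{15} + 3\right)\right) \left(-28120 - 2974\right) = \left(-24 + \frac{46}{15}\right) \left(-28120 - 2974\right) = - \frac{314 \left(-28120 - 2974\right)}{15} = \left(- \frac{314}{15}\right) \left(-31094\right) = \frac{9763516}{15}$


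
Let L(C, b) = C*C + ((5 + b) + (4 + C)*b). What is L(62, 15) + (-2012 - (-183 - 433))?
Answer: 3458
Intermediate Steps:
L(C, b) = 5 + b + C² + b*(4 + C) (L(C, b) = C² + ((5 + b) + b*(4 + C)) = C² + (5 + b + b*(4 + C)) = 5 + b + C² + b*(4 + C))
L(62, 15) + (-2012 - (-183 - 433)) = (5 + 62² + 5*15 + 62*15) + (-2012 - (-183 - 433)) = (5 + 3844 + 75 + 930) + (-2012 - 1*(-616)) = 4854 + (-2012 + 616) = 4854 - 1396 = 3458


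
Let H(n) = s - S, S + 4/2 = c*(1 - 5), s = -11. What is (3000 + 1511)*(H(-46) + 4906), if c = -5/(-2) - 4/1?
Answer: 22063301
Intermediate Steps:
c = -3/2 (c = -5*(-1/2) - 4*1 = 5/2 - 4 = -3/2 ≈ -1.5000)
S = 4 (S = -2 - 3*(1 - 5)/2 = -2 - 3/2*(-4) = -2 + 6 = 4)
H(n) = -15 (H(n) = -11 - 1*4 = -11 - 4 = -15)
(3000 + 1511)*(H(-46) + 4906) = (3000 + 1511)*(-15 + 4906) = 4511*4891 = 22063301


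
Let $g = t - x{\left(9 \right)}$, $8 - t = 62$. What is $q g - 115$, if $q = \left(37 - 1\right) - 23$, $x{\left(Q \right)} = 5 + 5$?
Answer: $-947$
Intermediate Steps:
$t = -54$ ($t = 8 - 62 = -54$)
$x{\left(Q \right)} = 10$
$g = -64$ ($g = -54 - 10 = -64$)
$q = 13$ ($q = 36 - 23 = 13$)
$q g - 115 = 13 \left(-64\right) - 115 = -832 - 115 = -947$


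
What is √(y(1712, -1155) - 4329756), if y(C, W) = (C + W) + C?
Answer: I*√4327487 ≈ 2080.3*I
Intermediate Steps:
y(C, W) = W + 2*C
√(y(1712, -1155) - 4329756) = √((-1155 + 2*1712) - 4329756) = √((-1155 + 3424) - 4329756) = √(2269 - 4329756) = √(-4327487) = I*√4327487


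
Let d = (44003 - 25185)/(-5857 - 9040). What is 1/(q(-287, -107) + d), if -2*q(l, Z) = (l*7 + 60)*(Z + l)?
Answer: -14897/5719766659 ≈ -2.6045e-6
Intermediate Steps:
q(l, Z) = -(60 + 7*l)*(Z + l)/2 (q(l, Z) = -(l*7 + 60)*(Z + l)/2 = -(7*l + 60)*(Z + l)/2 = -(60 + 7*l)*(Z + l)/2)
d = -18818/14897 (d = 18818/(-14897) = 18818*(-1/14897) = -18818/14897 ≈ -1.2632)
1/(q(-287, -107) + d) = 1/((-30*(-107) - 30*(-287) - 7/2*(-287)² - 7/2*(-107)*(-287)) - 18818/14897) = 1/((3210 + 8610 - 7/2*82369 - 214963/2) - 18818/14897) = 1/((3210 + 8610 - 576583/2 - 214963/2) - 18818/14897) = 1/(-383953 - 18818/14897) = 1/(-5719766659/14897) = -14897/5719766659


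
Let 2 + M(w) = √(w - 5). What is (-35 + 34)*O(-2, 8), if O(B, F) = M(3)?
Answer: 2 - I*√2 ≈ 2.0 - 1.4142*I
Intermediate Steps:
M(w) = -2 + √(-5 + w) (M(w) = -2 + √(w - 5) = -2 + √(-5 + w))
O(B, F) = -2 + I*√2 (O(B, F) = -2 + √(-5 + 3) = -2 + √(-2) = -2 + I*√2)
(-35 + 34)*O(-2, 8) = (-35 + 34)*(-2 + I*√2) = -(-2 + I*√2) = 2 - I*√2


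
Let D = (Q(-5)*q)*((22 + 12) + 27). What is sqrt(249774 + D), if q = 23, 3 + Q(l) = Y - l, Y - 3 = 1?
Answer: 12*sqrt(1793) ≈ 508.13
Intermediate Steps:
Y = 4 (Y = 3 + 1 = 4)
Q(l) = 1 - l (Q(l) = -3 + (4 - l) = 1 - l)
D = 8418 (D = ((1 - 1*(-5))*23)*((22 + 12) + 27) = ((1 + 5)*23)*(34 + 27) = (6*23)*61 = 138*61 = 8418)
sqrt(249774 + D) = sqrt(249774 + 8418) = sqrt(258192) = 12*sqrt(1793)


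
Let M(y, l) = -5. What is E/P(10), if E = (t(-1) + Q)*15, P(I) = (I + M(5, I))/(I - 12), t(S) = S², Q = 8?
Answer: -54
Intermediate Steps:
P(I) = (-5 + I)/(-12 + I) (P(I) = (I - 5)/(I - 12) = (-5 + I)/(-12 + I))
E = 135 (E = ((-1)² + 8)*15 = (1 + 8)*15 = 9*15 = 135)
E/P(10) = 135/(((-5 + 10)/(-12 + 10))) = 135/((5/(-2))) = 135/((-½*5)) = 135/(-5/2) = 135*(-⅖) = -54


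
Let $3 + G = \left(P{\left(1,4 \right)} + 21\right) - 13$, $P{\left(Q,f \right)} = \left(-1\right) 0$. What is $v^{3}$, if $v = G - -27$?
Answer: $32768$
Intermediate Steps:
$P{\left(Q,f \right)} = 0$
$G = 5$ ($G = -3 + \left(\left(0 + 21\right) - 13\right) = -3 + \left(21 - 13\right) = -3 + 8 = 5$)
$v = 32$ ($v = 5 - -27 = 5 + 27 = 32$)
$v^{3} = 32^{3} = 32768$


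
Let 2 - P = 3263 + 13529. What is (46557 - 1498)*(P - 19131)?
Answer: -1618564339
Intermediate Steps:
P = -16790 (P = 2 - (3263 + 13529) = 2 - 1*16792 = 2 - 16792 = -16790)
(46557 - 1498)*(P - 19131) = (46557 - 1498)*(-16790 - 19131) = 45059*(-35921) = -1618564339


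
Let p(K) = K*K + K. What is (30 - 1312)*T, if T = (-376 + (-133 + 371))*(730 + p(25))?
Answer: 244144080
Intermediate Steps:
p(K) = K + K² (p(K) = K² + K = K + K²)
T = -190440 (T = (-376 + (-133 + 371))*(730 + 25*(1 + 25)) = (-376 + 238)*(730 + 25*26) = -138*(730 + 650) = -138*1380 = -190440)
(30 - 1312)*T = (30 - 1312)*(-190440) = -1282*(-190440) = 244144080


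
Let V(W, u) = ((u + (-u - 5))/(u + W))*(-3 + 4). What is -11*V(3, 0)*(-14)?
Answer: -770/3 ≈ -256.67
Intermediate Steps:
V(W, u) = -5/(W + u) (V(W, u) = ((u + (-5 - u))/(W + u))*1 = -5/(W + u)*1 = -5/(W + u))
-11*V(3, 0)*(-14) = -(-55)/(3 + 0)*(-14) = -(-55)/3*(-14) = -11*(-5/3)*(-14) = (55/3)*(-14) = -770/3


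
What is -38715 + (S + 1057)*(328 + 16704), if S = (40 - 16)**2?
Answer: 27774541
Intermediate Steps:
S = 576 (S = 24**2 = 576)
-38715 + (S + 1057)*(328 + 16704) = -38715 + (576 + 1057)*(328 + 16704) = -38715 + 1633*17032 = -38715 + 27813256 = 27774541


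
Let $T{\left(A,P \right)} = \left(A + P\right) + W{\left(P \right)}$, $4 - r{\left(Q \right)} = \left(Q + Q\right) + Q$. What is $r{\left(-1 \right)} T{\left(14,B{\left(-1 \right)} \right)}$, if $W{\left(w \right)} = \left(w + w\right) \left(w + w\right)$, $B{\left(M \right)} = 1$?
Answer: $133$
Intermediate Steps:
$W{\left(w \right)} = 4 w^{2}$ ($W{\left(w \right)} = 2 w 2 w = 4 w^{2}$)
$r{\left(Q \right)} = 4 - 3 Q$ ($r{\left(Q \right)} = 4 - \left(\left(Q + Q\right) + Q\right) = 4 - \left(2 Q + Q\right) = 4 - 3 Q$)
$T{\left(A,P \right)} = A + P + 4 P^{2}$ ($T{\left(A,P \right)} = \left(A + P\right) + 4 P^{2} = A + P + 4 P^{2}$)
$r{\left(-1 \right)} T{\left(14,B{\left(-1 \right)} \right)} = \left(4 - -3\right) \left(14 + 1 + 4 \cdot 1^{2}\right) = \left(4 + 3\right) \left(14 + 1 + 4 \cdot 1\right) = 7 \left(14 + 1 + 4\right) = 7 \cdot 19 = 133$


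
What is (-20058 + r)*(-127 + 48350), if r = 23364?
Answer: 159425238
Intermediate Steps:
(-20058 + r)*(-127 + 48350) = (-20058 + 23364)*(-127 + 48350) = 3306*48223 = 159425238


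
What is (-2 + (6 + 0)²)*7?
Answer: 238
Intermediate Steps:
(-2 + (6 + 0)²)*7 = (-2 + 6²)*7 = (-2 + 36)*7 = 34*7 = 238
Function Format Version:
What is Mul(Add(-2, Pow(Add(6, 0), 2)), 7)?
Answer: 238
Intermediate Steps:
Mul(Add(-2, Pow(Add(6, 0), 2)), 7) = Mul(Add(-2, Pow(6, 2)), 7) = Mul(Add(-2, 36), 7) = Mul(34, 7) = 238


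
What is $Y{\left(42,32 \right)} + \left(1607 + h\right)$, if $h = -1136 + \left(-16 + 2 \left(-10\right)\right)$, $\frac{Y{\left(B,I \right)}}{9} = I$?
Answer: $723$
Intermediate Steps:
$Y{\left(B,I \right)} = 9 I$
$h = -1172$ ($h = -1136 - 36 = -1172$)
$Y{\left(42,32 \right)} + \left(1607 + h\right) = 9 \cdot 32 + \left(1607 - 1172\right) = 288 + 435 = 723$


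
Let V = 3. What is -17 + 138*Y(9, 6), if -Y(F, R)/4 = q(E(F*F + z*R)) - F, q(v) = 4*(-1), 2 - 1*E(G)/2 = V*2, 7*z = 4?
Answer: 7159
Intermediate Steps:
z = 4/7 (z = (1/7)*4 = 4/7 ≈ 0.57143)
E(G) = -8 (E(G) = 4 - 6*2 = 4 - 2*6 = 4 - 12 = -8)
q(v) = -4
Y(F, R) = 16 + 4*F (Y(F, R) = -4*(-4 - F) = 16 + 4*F)
-17 + 138*Y(9, 6) = -17 + 138*(16 + 4*9) = -17 + 138*(16 + 36) = -17 + 138*52 = -17 + 7176 = 7159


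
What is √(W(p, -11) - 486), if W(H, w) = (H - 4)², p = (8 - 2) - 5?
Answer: 3*I*√53 ≈ 21.84*I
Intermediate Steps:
p = 1 (p = 6 - 5 = 1)
W(H, w) = (-4 + H)²
√(W(p, -11) - 486) = √((-4 + 1)² - 486) = √((-3)² - 486) = √(9 - 486) = √(-477) = 3*I*√53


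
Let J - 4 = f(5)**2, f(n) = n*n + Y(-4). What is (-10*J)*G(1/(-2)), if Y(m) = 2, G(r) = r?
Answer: 3665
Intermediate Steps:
f(n) = 2 + n**2 (f(n) = n*n + 2 = n**2 + 2 = 2 + n**2)
J = 733 (J = 4 + (2 + 5**2)**2 = 4 + (2 + 25)**2 = 4 + 27**2 = 4 + 729 = 733)
(-10*J)*G(1/(-2)) = (-10*733)*(1/(-2)) = -7330*(-1)/2 = -7330*(-1/2) = 3665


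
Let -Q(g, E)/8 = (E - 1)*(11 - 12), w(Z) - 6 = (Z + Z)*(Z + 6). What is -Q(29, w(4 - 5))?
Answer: 40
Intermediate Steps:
w(Z) = 6 + 2*Z*(6 + Z) (w(Z) = 6 + (Z + Z)*(Z + 6) = 6 + (2*Z)*(6 + Z) = 6 + 2*Z*(6 + Z))
Q(g, E) = -8 + 8*E (Q(g, E) = -8*(E - 1)*(11 - 12) = -8*(-1 + E)*(-1) = -8*(1 - E) = -8 + 8*E)
-Q(29, w(4 - 5)) = -(-8 + 8*(6 + 2*(4 - 5)**2 + 12*(4 - 5))) = -(-8 + 8*(6 + 2*(-1)**2 + 12*(-1))) = -(-8 + 8*(6 + 2*1 - 12)) = -(-8 + 8*(6 + 2 - 12)) = -(-8 + 8*(-4)) = -(-8 - 32) = -1*(-40) = 40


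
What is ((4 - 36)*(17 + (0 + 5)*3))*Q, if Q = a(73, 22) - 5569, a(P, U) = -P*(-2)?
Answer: 5553152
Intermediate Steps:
a(P, U) = 2*P
Q = -5423 (Q = 2*73 - 5569 = 146 - 5569 = -5423)
((4 - 36)*(17 + (0 + 5)*3))*Q = ((4 - 36)*(17 + (0 + 5)*3))*(-5423) = -32*(17 + 5*3)*(-5423) = -32*(17 + 15)*(-5423) = -32*32*(-5423) = -1024*(-5423) = 5553152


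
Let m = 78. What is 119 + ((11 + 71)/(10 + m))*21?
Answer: 6097/44 ≈ 138.57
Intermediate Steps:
119 + ((11 + 71)/(10 + m))*21 = 119 + ((11 + 71)/(10 + 78))*21 = 119 + (82/88)*21 = 119 + (82*(1/88))*21 = 119 + (41/44)*21 = 119 + 861/44 = 6097/44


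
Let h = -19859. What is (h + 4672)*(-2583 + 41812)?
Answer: -595770823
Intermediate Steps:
(h + 4672)*(-2583 + 41812) = (-19859 + 4672)*(-2583 + 41812) = -15187*39229 = -595770823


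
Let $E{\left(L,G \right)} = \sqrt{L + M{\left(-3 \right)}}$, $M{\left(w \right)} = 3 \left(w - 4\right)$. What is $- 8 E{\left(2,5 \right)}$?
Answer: $- 8 i \sqrt{19} \approx - 34.871 i$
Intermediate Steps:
$M{\left(w \right)} = -12 + 3 w$ ($M{\left(w \right)} = 3 \left(-4 + w\right) = -12 + 3 w$)
$E{\left(L,G \right)} = \sqrt{-21 + L}$ ($E{\left(L,G \right)} = \sqrt{L + \left(-12 + 3 \left(-3\right)\right)} = \sqrt{L - 21} = \sqrt{-21 + L}$)
$- 8 E{\left(2,5 \right)} = - 8 \sqrt{-21 + 2} = - 8 \sqrt{-19} = - 8 i \sqrt{19}$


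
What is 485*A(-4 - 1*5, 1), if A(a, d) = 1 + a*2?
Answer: -8245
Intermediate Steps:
A(a, d) = 1 + 2*a
485*A(-4 - 1*5, 1) = 485*(1 + 2*(-4 - 1*5)) = 485*(1 + 2*(-4 - 5)) = 485*(1 + 2*(-9)) = 485*(1 - 18) = 485*(-17) = -8245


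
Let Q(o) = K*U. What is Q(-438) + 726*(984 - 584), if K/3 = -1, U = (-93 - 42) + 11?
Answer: 290772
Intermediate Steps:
U = -124 (U = -135 + 11 = -124)
K = -3 (K = 3*(-1) = -3)
Q(o) = 372 (Q(o) = -3*(-124) = 372)
Q(-438) + 726*(984 - 584) = 372 + 726*(984 - 584) = 372 + 726*400 = 372 + 290400 = 290772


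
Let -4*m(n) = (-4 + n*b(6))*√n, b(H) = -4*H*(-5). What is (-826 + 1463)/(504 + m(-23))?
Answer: 321048/11236079 - 440167*I*√23/11236079 ≈ 0.028573 - 0.18787*I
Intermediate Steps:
b(H) = 20*H
m(n) = -√n*(-4 + 120*n)/4 (m(n) = -(-4 + n*(20*6))*√n/4 = -(-4 + n*120)*√n/4 = -(-4 + 120*n)*√n/4 = -√n*(-4 + 120*n)/4)
(-826 + 1463)/(504 + m(-23)) = (-826 + 1463)/(504 + √(-23)*(1 - 30*(-23))) = 637/(504 + (I*√23)*(1 + 690)) = 637/(504 + (I*√23)*691) = 637/(504 + 691*I*√23)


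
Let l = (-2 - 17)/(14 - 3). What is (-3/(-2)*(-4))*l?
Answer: 114/11 ≈ 10.364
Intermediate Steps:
l = -19/11 ≈ -1.7273
(-3/(-2)*(-4))*l = (-3/(-2)*(-4))*(-19/11) = (-3*(-½)*(-4))*(-19/11) = ((3/2)*(-4))*(-19/11) = -6*(-19/11) = 114/11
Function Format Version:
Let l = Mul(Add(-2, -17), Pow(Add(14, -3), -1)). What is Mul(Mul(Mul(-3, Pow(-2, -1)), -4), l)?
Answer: Rational(114, 11) ≈ 10.364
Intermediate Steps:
l = Rational(-19, 11) (l = Mul(-19, Pow(11, -1)) = Mul(-19, Rational(1, 11)) = Rational(-19, 11) ≈ -1.7273)
Mul(Mul(Mul(-3, Pow(-2, -1)), -4), l) = Mul(Mul(Mul(-3, Pow(-2, -1)), -4), Rational(-19, 11)) = Mul(Mul(Mul(-3, Rational(-1, 2)), -4), Rational(-19, 11)) = Mul(Mul(Rational(3, 2), -4), Rational(-19, 11)) = Mul(-6, Rational(-19, 11)) = Rational(114, 11)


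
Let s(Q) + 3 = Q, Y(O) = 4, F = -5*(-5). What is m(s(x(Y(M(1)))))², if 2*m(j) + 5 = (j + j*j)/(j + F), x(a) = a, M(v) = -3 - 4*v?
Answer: 1024/169 ≈ 6.0592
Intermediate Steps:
F = 25
s(Q) = -3 + Q
m(j) = -5/2 + (j + j²)/(2*(25 + j)) (m(j) = -5/2 + ((j + j*j)/(j + 25))/2 = -5/2 + ((j + j²)/(25 + j))/2 = -5/2 + (j + j²)/(2*(25 + j)))
m(s(x(Y(M(1)))))² = ((-125 + (-3 + 4)² - 4*(-3 + 4))/(2*(25 + (-3 + 4))))² = ((-125 + 1² - 4*1)/(2*(25 + 1)))² = ((½)*(-125 + 1 - 4)/26)² = ((½)*(1/26)*(-128))² = (-32/13)² = 1024/169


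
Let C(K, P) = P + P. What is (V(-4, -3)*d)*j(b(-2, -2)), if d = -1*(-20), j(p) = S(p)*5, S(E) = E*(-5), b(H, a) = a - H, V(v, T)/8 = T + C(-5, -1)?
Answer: 0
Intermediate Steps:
C(K, P) = 2*P
V(v, T) = -16 + 8*T (V(v, T) = 8*(T + 2*(-1)) = 8*(T - 2) = 8*(-2 + T) = -16 + 8*T)
S(E) = -5*E
j(p) = -25*p (j(p) = -5*p*5 = -25*p)
d = 20
(V(-4, -3)*d)*j(b(-2, -2)) = ((-16 + 8*(-3))*20)*(-25*(-2 - 1*(-2))) = ((-16 - 24)*20)*(-25*(-2 + 2)) = (-40*20)*(-25*0) = -800*0 = 0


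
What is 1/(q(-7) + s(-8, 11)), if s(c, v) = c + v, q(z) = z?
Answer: -1/4 ≈ -0.25000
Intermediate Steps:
1/(q(-7) + s(-8, 11)) = 1/(-7 + (-8 + 11)) = 1/(-7 + 3) = 1/(-4) = -1/4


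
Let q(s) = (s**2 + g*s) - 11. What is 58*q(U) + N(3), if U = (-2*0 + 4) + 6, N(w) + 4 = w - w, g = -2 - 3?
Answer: 2258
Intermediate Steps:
g = -5
N(w) = -4 (N(w) = -4 + (w - w) = -4 + 0 = -4)
U = 10 (U = (0 + 4) + 6 = 4 + 6 = 10)
q(s) = -11 + s**2 - 5*s (q(s) = (s**2 - 5*s) - 11 = -11 + s**2 - 5*s)
58*q(U) + N(3) = 58*(-11 + 10**2 - 5*10) - 4 = 58*(-11 + 100 - 50) - 4 = 58*39 - 4 = 2262 - 4 = 2258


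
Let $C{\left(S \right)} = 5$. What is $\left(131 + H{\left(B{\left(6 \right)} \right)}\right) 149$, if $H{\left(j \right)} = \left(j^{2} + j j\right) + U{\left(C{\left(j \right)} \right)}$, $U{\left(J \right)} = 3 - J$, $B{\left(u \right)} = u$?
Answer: $29949$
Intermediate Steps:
$H{\left(j \right)} = -2 + 2 j^{2}$ ($H{\left(j \right)} = \left(j^{2} + j j\right) + \left(3 - 5\right) = \left(j^{2} + j^{2}\right) + \left(3 - 5\right) = 2 j^{2} - 2 = -2 + 2 j^{2}$)
$\left(131 + H{\left(B{\left(6 \right)} \right)}\right) 149 = \left(131 - \left(2 - 2 \cdot 6^{2}\right)\right) 149 = \left(131 + \left(-2 + 2 \cdot 36\right)\right) 149 = \left(131 + \left(-2 + 72\right)\right) 149 = \left(131 + 70\right) 149 = 201 \cdot 149 = 29949$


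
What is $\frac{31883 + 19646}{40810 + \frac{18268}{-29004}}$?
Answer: $\frac{373636779}{295908743} \approx 1.2627$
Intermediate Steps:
$\frac{31883 + 19646}{40810 + \frac{18268}{-29004}} = \frac{51529}{40810 + 18268 \left(- \frac{1}{29004}\right)} = \frac{51529}{40810 - \frac{4567}{7251}} = \frac{51529}{\frac{295908743}{7251}} = 51529 \cdot \frac{7251}{295908743} = \frac{373636779}{295908743}$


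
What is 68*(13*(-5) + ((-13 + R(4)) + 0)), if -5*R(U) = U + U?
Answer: -27064/5 ≈ -5412.8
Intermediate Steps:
R(U) = -2*U/5 (R(U) = -(U + U)/5 = -2*U/5)
68*(13*(-5) + ((-13 + R(4)) + 0)) = 68*(13*(-5) + ((-13 - ⅖*4) + 0)) = 68*(-65 + ((-13 - 8/5) + 0)) = 68*(-65 + (-73/5 + 0)) = 68*(-65 - 73/5) = 68*(-398/5) = -27064/5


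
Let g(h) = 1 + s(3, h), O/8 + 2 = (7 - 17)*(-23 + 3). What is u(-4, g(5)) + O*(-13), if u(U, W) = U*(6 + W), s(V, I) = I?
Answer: -20640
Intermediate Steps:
O = 1584 (O = -16 + 8*((7 - 17)*(-23 + 3)) = -16 + 8*(-10*(-20)) = -16 + 8*200 = -16 + 1600 = 1584)
g(h) = 1 + h
u(-4, g(5)) + O*(-13) = -4*(6 + (1 + 5)) + 1584*(-13) = -4*(6 + 6) - 20592 = -4*12 - 20592 = -48 - 20592 = -20640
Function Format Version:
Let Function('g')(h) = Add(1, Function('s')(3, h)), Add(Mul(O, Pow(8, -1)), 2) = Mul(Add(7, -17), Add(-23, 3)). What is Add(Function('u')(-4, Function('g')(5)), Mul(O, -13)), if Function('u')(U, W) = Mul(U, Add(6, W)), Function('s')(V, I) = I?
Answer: -20640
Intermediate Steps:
O = 1584 (O = Add(-16, Mul(8, Mul(Add(7, -17), Add(-23, 3)))) = Add(-16, Mul(8, Mul(-10, -20))) = Add(-16, Mul(8, 200)) = Add(-16, 1600) = 1584)
Function('g')(h) = Add(1, h)
Add(Function('u')(-4, Function('g')(5)), Mul(O, -13)) = Add(Mul(-4, Add(6, Add(1, 5))), Mul(1584, -13)) = Add(Mul(-4, Add(6, 6)), -20592) = Add(Mul(-4, 12), -20592) = Add(-48, -20592) = -20640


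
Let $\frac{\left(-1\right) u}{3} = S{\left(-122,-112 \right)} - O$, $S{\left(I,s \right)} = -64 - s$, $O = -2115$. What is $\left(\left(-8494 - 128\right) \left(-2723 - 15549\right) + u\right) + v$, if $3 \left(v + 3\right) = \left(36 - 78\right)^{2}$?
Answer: $157535280$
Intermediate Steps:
$u = -6489$ ($u = - 3 \left(\left(-64 - -112\right) - -2115\right) = - 3 \left(\left(-64 + 112\right) + 2115\right) = - 3 \left(48 + 2115\right) = \left(-3\right) 2163 = -6489$)
$v = 585$ ($v = -3 + \frac{\left(36 - 78\right)^{2}}{3} = -3 + \frac{\left(-42\right)^{2}}{3} = -3 + \frac{1}{3} \cdot 1764 = -3 + 588 = 585$)
$\left(\left(-8494 - 128\right) \left(-2723 - 15549\right) + u\right) + v = \left(\left(-8494 - 128\right) \left(-2723 - 15549\right) - 6489\right) + 585 = \left(\left(-8622\right) \left(-18272\right) - 6489\right) + 585 = \left(157541184 - 6489\right) + 585 = 157534695 + 585 = 157535280$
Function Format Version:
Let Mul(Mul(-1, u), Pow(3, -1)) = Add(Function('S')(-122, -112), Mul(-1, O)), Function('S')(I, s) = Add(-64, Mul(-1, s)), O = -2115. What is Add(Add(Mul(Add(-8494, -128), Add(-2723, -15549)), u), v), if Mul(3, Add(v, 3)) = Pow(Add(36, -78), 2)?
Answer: 157535280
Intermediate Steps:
u = -6489 (u = Mul(-3, Add(Add(-64, Mul(-1, -112)), Mul(-1, -2115))) = Mul(-3, Add(Add(-64, 112), 2115)) = Mul(-3, Add(48, 2115)) = Mul(-3, 2163) = -6489)
v = 585 (v = Add(-3, Mul(Rational(1, 3), Pow(Add(36, -78), 2))) = Add(-3, Mul(Rational(1, 3), Pow(-42, 2))) = Add(-3, Mul(Rational(1, 3), 1764)) = Add(-3, 588) = 585)
Add(Add(Mul(Add(-8494, -128), Add(-2723, -15549)), u), v) = Add(Add(Mul(Add(-8494, -128), Add(-2723, -15549)), -6489), 585) = Add(Add(Mul(-8622, -18272), -6489), 585) = Add(Add(157541184, -6489), 585) = Add(157534695, 585) = 157535280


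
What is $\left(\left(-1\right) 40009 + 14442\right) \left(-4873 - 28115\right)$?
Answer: $843404196$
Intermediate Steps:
$\left(\left(-1\right) 40009 + 14442\right) \left(-4873 - 28115\right) = \left(-40009 + 14442\right) \left(-32988\right) = \left(-25567\right) \left(-32988\right) = 843404196$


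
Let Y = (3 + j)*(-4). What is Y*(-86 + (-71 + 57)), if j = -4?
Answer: -400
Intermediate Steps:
Y = 4 (Y = (3 - 4)*(-4) = -1*(-4) = 4)
Y*(-86 + (-71 + 57)) = 4*(-86 + (-71 + 57)) = 4*(-86 - 14) = 4*(-100) = -400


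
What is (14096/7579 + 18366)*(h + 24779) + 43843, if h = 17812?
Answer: 5929425822007/7579 ≈ 7.8235e+8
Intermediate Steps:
(14096/7579 + 18366)*(h + 24779) + 43843 = (14096/7579 + 18366)*(17812 + 24779) + 43843 = (14096*(1/7579) + 18366)*42591 + 43843 = (14096/7579 + 18366)*42591 + 43843 = (139210010/7579)*42591 + 43843 = 5929093535910/7579 + 43843 = 5929425822007/7579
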